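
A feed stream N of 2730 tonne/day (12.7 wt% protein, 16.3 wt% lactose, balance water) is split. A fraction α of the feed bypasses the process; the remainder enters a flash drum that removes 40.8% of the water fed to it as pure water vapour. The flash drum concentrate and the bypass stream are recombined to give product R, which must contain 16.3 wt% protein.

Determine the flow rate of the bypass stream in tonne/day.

All 2730×0.127 = 346.71 tonne/day of protein reaches R, so R = 346.71/0.163 = 2127.1 tonne/day and vapour = 602.94 tonne/day.
The evaporator receives (1−α)·2730 of feed at 0.710 water and removes 0.408 of that water:
0.408×0.710×(1−α)×2730 = 602.94
(1−α) = 602.94/790.83 = 0.7624;  α = 0.2376.
Bypass flow = 0.2376×2730 = 648.58 tonne/day.

648.6 tonne/day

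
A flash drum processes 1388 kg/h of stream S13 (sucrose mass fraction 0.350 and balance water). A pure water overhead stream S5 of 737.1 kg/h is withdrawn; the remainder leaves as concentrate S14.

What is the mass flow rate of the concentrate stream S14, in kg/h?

650.9 kg/h

Concentrate = 1388 − 737.1 = 650.9 kg/h.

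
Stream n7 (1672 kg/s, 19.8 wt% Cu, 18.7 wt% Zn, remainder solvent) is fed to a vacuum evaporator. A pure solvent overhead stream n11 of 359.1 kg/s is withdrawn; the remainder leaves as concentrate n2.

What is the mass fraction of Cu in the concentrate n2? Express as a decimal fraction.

Cu is not removed: 1672×0.198 = 331.06 kg/s of Cu enters n2.
Concentrate = 1672 − 359.1 = 1312.9 kg/s.
Mass fraction = 331.06/1312.9 = 0.2522.

0.2522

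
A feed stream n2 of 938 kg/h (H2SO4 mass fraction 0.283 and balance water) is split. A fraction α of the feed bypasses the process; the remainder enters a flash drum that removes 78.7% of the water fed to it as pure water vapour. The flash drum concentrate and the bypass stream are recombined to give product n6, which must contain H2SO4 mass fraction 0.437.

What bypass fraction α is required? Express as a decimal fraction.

All 938×0.283 = 265.45 kg/h of H2SO4 reaches n6, so n6 = 265.45/0.437 = 607.45 kg/h and vapour = 330.55 kg/h.
The evaporator receives (1−α)·938 of feed at 0.717 water and removes 0.787 of that water:
0.787×0.717×(1−α)×938 = 330.55
(1−α) = 330.55/529.29 = 0.6245;  α = 0.3755.

0.375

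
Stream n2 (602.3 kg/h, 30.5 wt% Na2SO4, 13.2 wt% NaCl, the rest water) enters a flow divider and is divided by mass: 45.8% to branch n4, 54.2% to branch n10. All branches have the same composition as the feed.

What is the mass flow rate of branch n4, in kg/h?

275.9 kg/h

Branch n4 flow = 0.458×602.3 = 275.85 kg/h.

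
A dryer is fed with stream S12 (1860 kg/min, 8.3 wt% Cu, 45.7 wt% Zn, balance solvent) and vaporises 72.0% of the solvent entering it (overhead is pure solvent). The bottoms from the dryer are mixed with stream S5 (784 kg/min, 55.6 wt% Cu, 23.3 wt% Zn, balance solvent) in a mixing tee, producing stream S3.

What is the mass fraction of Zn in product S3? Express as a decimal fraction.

0.509

Vapour removed = 0.720×0.460×1860 = 616.03 kg/min; concentrate = 1244 kg/min.
Zn reaching the mixer = 850.02 (from concentrate) + 784×0.233 = 1032.7 kg/min.
Product flow = 1244 + 784 = 2028 kg/min; Zn fraction = 0.509.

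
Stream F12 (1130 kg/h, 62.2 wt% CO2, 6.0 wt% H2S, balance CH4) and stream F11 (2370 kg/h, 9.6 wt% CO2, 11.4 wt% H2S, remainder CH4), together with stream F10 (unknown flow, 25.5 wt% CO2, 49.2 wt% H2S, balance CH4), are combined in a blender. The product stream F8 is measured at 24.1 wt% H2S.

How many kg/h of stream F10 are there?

Let F10 be the unknown flow. Total out = 3500 + F10.
H2S balance: 337.98 + 0.492·F10 = 0.241·(3500 + F10)
(0.492 − 0.241)·F10 = 0.241×3500 − 337.98 = 505.52
F10 = 505.52 / 0.251 = 2014 kg/h

2014 kg/h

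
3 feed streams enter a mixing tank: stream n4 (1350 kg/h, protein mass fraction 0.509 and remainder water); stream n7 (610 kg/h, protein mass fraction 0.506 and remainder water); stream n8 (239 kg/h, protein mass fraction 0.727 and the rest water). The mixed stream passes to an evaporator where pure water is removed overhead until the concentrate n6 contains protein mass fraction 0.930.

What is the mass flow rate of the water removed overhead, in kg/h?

protein entering = 1350×0.509 + 610×0.506 + 239×0.727 = 1169.6 kg/h.
All protein reports to n6, so n6 = 1169.6/0.930 = 1257.6 kg/h.
Total feed = 2199 kg/h; overhead = 2199 − 1257.6 = 941.41 kg/h.

941.4 kg/h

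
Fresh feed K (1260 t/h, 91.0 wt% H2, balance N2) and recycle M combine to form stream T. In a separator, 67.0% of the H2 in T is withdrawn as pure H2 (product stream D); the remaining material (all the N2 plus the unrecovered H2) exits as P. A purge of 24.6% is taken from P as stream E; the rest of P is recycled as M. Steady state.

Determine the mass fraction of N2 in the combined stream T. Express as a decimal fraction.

N2 enters only via K and leaves only via the purge: 1260×0.090 = 0.246×(N2 in P), and the separator passes all N2, so N2 in T = N2 in P = 460.98 t/h.
H2 in T: m_A = 1260×0.910 + (1−0.246)·(1−0.670)·m_A, so m_A = 1146.6/0.7512 = 1526.4 t/h.
T = 1526.4 + 460.98 = 1987.4 t/h.
N2 fraction in T = 460.98/1987.4 = 0.232.

0.232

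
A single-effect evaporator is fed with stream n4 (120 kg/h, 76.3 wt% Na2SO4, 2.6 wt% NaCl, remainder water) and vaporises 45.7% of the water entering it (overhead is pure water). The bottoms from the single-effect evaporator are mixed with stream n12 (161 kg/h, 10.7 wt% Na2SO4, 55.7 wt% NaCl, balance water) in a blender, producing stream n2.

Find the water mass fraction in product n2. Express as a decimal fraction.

0.252

Vapour removed = 0.457×0.211×120 = 11.571 kg/h; concentrate = 108.43 kg/h.
water reaching the mixer = 13.749 (from concentrate) + 161×0.336 = 67.845 kg/h.
Product flow = 108.43 + 161 = 269.43 kg/h; water fraction = 0.252.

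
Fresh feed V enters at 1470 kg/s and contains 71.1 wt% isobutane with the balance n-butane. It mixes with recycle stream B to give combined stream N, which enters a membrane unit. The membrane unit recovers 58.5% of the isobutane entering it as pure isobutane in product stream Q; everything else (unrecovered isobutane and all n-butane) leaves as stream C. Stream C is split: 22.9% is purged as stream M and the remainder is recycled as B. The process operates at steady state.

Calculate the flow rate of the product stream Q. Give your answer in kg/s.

isobutane in N: m_A = 1470×0.711 + (1−0.229)·(1−0.585)·m_A, so m_A = 1045.2/0.6800 = 1536.9 kg/s.
Product Q = 0.585×1536.9 = 899.11 kg/s.

899.1 kg/s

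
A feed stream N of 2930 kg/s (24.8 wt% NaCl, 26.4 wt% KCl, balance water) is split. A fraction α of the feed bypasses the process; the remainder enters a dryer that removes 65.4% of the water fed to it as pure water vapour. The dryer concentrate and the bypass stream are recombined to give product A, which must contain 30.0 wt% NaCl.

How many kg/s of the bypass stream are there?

1339 kg/s

All 2930×0.248 = 726.64 kg/s of NaCl reaches A, so A = 726.64/0.300 = 2422.1 kg/s and vapour = 507.87 kg/s.
The evaporator receives (1−α)·2930 of feed at 0.488 water and removes 0.654 of that water:
0.654×0.488×(1−α)×2930 = 507.87
(1−α) = 507.87/935.12 = 0.5431;  α = 0.4569.
Bypass flow = 0.4569×2930 = 1338.7 kg/s.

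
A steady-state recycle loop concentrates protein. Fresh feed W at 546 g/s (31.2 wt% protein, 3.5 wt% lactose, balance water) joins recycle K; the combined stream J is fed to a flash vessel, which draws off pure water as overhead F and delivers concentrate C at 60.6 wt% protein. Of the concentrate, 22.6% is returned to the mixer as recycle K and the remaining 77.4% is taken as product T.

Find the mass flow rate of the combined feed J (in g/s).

Overall protein balance (none leaves overhead): protein in fresh feed = protein in product, i.e. 546×0.312 = (1−0.226)·C·0.606.
C = 170.35/(0.606×0.774) = 363.19 g/s.
Recycle K = 0.226×363.19 = 82.081 g/s.
Combined feed J = 546 + 82.081 = 628.08 g/s.

628.1 g/s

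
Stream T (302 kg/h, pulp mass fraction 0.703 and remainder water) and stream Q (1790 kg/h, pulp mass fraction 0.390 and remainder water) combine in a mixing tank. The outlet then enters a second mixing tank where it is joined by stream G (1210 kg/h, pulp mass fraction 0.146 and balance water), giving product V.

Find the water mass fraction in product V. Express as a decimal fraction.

0.671

Overall, product flow = 3302 kg/h.
water in = 302×0.297 + 1790×0.610 + 1210×0.854 = 2214.9 kg/h.
water fraction in V = 0.671.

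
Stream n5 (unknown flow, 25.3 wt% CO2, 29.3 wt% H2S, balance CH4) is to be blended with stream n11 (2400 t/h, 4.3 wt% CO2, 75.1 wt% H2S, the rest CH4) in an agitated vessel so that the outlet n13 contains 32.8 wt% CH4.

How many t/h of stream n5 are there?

Let n5 be the unknown flow. Total out = 2400 + n5.
CH4 balance: 494.4 + 0.454·n5 = 0.328·(2400 + n5)
(0.454 − 0.328)·n5 = 0.328×2400 − 494.4 = 292.8
n5 = 292.8 / 0.126 = 2323.8 t/h

2324 t/h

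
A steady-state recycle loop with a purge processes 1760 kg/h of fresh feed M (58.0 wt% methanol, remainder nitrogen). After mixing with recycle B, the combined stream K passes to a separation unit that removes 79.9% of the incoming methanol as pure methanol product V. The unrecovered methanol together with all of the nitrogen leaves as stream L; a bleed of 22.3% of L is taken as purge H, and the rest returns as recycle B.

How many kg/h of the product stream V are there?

966.6 kg/h

methanol in K: m_A = 1760×0.580 + (1−0.223)·(1−0.799)·m_A, so m_A = 1020.8/0.8438 = 1209.7 kg/h.
Product V = 0.799×1209.7 = 966.58 kg/h.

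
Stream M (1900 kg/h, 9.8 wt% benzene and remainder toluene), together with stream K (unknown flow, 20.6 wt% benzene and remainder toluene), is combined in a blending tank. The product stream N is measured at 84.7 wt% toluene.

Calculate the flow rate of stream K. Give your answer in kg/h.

1972 kg/h

Let K be the unknown flow. Total out = 1900 + K.
toluene balance: 1713.8 + 0.794·K = 0.847·(1900 + K)
(0.794 − 0.847)·K = 0.847×1900 − 1713.8 = -104.5
K = -104.5 / -0.053 = 1971.7 kg/h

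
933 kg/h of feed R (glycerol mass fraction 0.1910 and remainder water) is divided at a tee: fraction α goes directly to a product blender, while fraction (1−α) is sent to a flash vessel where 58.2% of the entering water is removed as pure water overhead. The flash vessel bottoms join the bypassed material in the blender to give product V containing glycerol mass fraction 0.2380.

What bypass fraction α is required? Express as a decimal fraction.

All 933×0.191 = 178.2 kg/h of glycerol reaches V, so V = 178.2/0.238 = 748.75 kg/h and vapour = 184.25 kg/h.
The evaporator receives (1−α)·933 of feed at 0.809 water and removes 0.582 of that water:
0.582×0.809×(1−α)×933 = 184.25
(1−α) = 184.25/439.29 = 0.4194;  α = 0.5806.

0.581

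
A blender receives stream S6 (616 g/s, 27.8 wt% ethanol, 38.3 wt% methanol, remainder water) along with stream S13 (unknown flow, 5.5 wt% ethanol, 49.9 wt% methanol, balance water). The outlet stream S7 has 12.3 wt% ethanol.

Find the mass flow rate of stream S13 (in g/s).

Let S13 be the unknown flow. Total out = 616 + S13.
ethanol balance: 171.25 + 0.055·S13 = 0.123·(616 + S13)
(0.055 − 0.123)·S13 = 0.123×616 − 171.25 = -95.48
S13 = -95.48 / -0.068 = 1404.1 g/s

1404 g/s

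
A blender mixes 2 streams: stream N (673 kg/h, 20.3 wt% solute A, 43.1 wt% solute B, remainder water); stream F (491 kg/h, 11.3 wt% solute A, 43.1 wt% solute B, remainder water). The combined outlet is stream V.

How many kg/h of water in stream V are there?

470.2 kg/h

water out = water in = 673×0.366 + 491×0.456 = 470.21 kg/h.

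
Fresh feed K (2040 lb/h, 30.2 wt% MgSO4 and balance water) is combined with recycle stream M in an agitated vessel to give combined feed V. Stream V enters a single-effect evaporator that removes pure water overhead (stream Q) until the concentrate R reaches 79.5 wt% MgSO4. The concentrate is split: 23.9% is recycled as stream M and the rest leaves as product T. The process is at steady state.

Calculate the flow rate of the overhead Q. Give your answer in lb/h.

1265 lb/h

Overall MgSO4 balance (none leaves overhead): MgSO4 in fresh feed = MgSO4 in product, i.e. 2040×0.302 = (1−0.239)·R·0.795.
R = 616.08/(0.795×0.761) = 1018.3 lb/h.
Recycle M = 0.239×1018.3 = 243.38 lb/h.
Combined feed V = 2040 + 243.38 = 2283.4 lb/h.
Overhead Q = V − R = 2283.4 − 1018.3 = 1265.1 lb/h.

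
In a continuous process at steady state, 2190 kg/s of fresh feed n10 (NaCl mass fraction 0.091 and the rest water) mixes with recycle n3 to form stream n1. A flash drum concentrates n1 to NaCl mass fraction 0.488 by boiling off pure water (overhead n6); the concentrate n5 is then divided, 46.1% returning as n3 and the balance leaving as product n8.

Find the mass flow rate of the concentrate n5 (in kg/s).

757.7 kg/s

Overall NaCl balance (none leaves overhead): NaCl in fresh feed = NaCl in product, i.e. 2190×0.091 = (1−0.461)·n5·0.488.
n5 = 199.29/(0.488×0.539) = 757.66 kg/s.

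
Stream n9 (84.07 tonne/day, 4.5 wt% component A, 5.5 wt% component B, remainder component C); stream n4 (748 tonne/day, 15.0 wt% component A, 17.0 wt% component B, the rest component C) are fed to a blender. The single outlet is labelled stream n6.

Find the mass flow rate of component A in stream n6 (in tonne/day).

component A out = component A in = 84.07×0.045 + 748×0.150 = 115.98 tonne/day.

116 tonne/day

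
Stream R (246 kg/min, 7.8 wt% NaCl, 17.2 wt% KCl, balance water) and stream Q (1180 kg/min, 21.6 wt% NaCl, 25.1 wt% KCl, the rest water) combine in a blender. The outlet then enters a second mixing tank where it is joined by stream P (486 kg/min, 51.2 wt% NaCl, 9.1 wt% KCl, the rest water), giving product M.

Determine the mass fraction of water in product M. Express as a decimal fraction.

0.526

Overall, product flow = 1912 kg/min.
water in = 246×0.750 + 1180×0.533 + 486×0.397 = 1006.4 kg/min.
water fraction in M = 0.526.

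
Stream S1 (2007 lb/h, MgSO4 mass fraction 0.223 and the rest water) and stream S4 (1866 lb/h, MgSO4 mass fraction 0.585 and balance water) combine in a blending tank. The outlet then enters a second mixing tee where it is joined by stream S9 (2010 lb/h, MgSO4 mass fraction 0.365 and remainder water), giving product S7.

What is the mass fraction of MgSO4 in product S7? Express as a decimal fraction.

Overall, product flow = 5883 lb/h.
MgSO4 in = 2007×0.223 + 1866×0.585 + 2010×0.365 = 2272.8 lb/h.
MgSO4 fraction in S7 = 0.386.

0.386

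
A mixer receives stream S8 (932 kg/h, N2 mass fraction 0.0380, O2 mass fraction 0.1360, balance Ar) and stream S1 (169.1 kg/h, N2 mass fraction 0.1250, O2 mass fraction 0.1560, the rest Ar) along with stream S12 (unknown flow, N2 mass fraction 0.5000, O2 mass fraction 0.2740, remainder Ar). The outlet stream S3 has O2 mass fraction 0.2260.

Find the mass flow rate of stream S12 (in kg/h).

Let S12 be the unknown flow. Total out = 1101.1 + S12.
O2 balance: 153.13 + 0.274·S12 = 0.226·(1101.1 + S12)
(0.274 − 0.226)·S12 = 0.226×1101.1 − 153.13 = 95.717
S12 = 95.717 / 0.048 = 1994.1 kg/h

1994 kg/h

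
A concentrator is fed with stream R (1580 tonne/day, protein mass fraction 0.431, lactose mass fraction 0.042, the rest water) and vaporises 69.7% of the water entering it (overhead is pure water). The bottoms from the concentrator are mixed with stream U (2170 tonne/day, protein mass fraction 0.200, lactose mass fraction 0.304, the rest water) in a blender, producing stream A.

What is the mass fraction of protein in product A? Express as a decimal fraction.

Vapour removed = 0.697×0.527×1580 = 580.36 tonne/day; concentrate = 999.64 tonne/day.
protein reaching the mixer = 680.98 (from concentrate) + 2170×0.200 = 1115 tonne/day.
Product flow = 999.64 + 2170 = 3169.6 tonne/day; protein fraction = 0.352.

0.352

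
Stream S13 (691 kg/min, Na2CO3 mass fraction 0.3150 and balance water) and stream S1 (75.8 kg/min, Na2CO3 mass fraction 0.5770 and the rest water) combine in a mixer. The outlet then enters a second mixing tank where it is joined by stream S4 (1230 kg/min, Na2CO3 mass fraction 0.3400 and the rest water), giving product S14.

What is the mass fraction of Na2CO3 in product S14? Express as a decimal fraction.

0.3403

Overall, product flow = 1996.8 kg/min.
Na2CO3 in = 691×0.315 + 75.8×0.577 + 1230×0.340 = 679.6 kg/min.
Na2CO3 fraction in S14 = 0.3403.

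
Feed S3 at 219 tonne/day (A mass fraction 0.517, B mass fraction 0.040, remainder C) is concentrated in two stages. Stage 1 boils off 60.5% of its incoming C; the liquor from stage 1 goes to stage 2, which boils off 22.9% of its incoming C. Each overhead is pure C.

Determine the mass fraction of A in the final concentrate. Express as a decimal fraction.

0.747

C in feed = 219×0.443 = 97.017 tonne/day.
After stage 1: C left = (1−0.605)×97.017 = 38.322; stream total = 160.3 tonne/day.
After stage 2: C left = (1−0.229)×38.322 = 29.546; final concentrate = 151.53 tonne/day.
A fraction = 113.22/151.53 = 0.747.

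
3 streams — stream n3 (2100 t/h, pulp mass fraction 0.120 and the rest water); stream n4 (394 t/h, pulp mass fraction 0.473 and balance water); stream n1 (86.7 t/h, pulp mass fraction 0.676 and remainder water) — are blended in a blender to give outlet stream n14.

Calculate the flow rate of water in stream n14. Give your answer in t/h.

water out = water in = 2100×0.880 + 394×0.527 + 86.7×0.324 = 2083.7 t/h.

2084 t/h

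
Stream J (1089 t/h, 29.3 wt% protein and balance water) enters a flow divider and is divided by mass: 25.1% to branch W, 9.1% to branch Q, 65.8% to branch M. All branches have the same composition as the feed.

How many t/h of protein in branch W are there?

80.09 t/h

Branch W total = 0.251×1089 = 273.34 t/h.
protein in W = 0.293×273.34 = 80.088 t/h.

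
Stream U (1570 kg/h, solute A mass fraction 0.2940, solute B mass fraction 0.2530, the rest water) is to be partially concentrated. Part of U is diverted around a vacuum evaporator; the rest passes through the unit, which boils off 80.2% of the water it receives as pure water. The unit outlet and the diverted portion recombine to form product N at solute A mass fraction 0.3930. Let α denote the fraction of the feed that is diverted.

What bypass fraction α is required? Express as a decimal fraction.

0.307

All 1570×0.294 = 461.58 kg/h of solute A reaches N, so N = 461.58/0.393 = 1174.5 kg/h and vapour = 395.5 kg/h.
The evaporator receives (1−α)·1570 of feed at 0.453 water and removes 0.802 of that water:
0.802×0.453×(1−α)×1570 = 395.5
(1−α) = 395.5/570.39 = 0.6934;  α = 0.3066.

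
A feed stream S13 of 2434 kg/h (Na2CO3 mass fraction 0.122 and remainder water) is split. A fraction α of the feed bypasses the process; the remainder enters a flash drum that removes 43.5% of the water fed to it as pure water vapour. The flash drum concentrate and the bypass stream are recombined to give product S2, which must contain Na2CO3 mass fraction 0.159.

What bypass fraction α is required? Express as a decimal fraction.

All 2434×0.122 = 296.95 kg/h of Na2CO3 reaches S2, so S2 = 296.95/0.159 = 1867.6 kg/h and vapour = 566.4 kg/h.
The evaporator receives (1−α)·2434 of feed at 0.878 water and removes 0.435 of that water:
0.435×0.878×(1−α)×2434 = 566.4
(1−α) = 566.4/929.62 = 0.6093;  α = 0.3907.

0.391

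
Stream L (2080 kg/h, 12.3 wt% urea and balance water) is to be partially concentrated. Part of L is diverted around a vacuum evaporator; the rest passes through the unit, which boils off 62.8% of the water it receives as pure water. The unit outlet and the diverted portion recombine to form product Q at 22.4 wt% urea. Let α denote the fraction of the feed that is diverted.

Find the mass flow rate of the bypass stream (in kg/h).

All 2080×0.123 = 255.84 kg/h of urea reaches Q, so Q = 255.84/0.224 = 1142.1 kg/h and vapour = 937.86 kg/h.
The evaporator receives (1−α)·2080 of feed at 0.877 water and removes 0.628 of that water:
0.628×0.877×(1−α)×2080 = 937.86
(1−α) = 937.86/1145.6 = 0.8187;  α = 0.1813.
Bypass flow = 0.1813×2080 = 377.15 kg/h.

377.1 kg/h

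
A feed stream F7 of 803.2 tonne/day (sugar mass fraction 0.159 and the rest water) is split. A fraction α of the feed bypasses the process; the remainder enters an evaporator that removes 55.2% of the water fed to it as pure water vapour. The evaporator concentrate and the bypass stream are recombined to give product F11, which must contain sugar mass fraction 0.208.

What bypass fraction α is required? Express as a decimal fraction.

All 803.2×0.159 = 127.71 tonne/day of sugar reaches F11, so F11 = 127.71/0.208 = 613.98 tonne/day and vapour = 189.22 tonne/day.
The evaporator receives (1−α)·803.2 of feed at 0.841 water and removes 0.552 of that water:
0.552×0.841×(1−α)×803.2 = 189.22
(1−α) = 189.22/372.87 = 0.5075;  α = 0.4925.

0.493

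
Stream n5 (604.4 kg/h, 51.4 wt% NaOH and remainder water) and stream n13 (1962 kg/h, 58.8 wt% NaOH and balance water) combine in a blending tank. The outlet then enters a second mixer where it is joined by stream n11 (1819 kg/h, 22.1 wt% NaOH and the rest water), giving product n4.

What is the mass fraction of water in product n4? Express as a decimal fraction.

Overall, product flow = 4385.4 kg/h.
water in = 604.4×0.486 + 1962×0.412 + 1819×0.779 = 2519.1 kg/h.
water fraction in n4 = 0.574.

0.574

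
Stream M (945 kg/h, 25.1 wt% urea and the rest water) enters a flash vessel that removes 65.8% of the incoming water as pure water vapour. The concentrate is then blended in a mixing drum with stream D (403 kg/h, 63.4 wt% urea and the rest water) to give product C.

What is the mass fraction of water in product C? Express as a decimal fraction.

Vapour removed = 0.658×0.749×945 = 465.74 kg/h; concentrate = 479.26 kg/h.
water reaching the mixer = 242.07 (from concentrate) + 403×0.366 = 389.57 kg/h.
Product flow = 479.26 + 403 = 882.26 kg/h; water fraction = 0.442.

0.442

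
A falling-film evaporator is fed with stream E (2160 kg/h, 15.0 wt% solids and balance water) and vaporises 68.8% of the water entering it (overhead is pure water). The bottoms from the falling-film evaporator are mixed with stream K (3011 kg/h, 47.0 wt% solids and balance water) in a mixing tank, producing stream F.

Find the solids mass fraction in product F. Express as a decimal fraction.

Vapour removed = 0.688×0.850×2160 = 1263.2 kg/h; concentrate = 896.83 kg/h.
solids reaching the mixer = 324 (from concentrate) + 3011×0.470 = 1739.2 kg/h.
Product flow = 896.83 + 3011 = 3907.8 kg/h; solids fraction = 0.445.

0.445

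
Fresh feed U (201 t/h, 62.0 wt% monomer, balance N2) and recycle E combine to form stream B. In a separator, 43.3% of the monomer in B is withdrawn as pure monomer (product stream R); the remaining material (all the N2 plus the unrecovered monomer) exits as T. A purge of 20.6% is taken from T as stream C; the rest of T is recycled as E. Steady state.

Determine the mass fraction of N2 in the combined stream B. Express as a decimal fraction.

N2 enters only via U and leaves only via the purge: 201×0.380 = 0.206×(N2 in T), and the separator passes all N2, so N2 in B = N2 in T = 370.78 t/h.
monomer in B: m_A = 201×0.620 + (1−0.206)·(1−0.433)·m_A, so m_A = 124.62/0.5498 = 226.66 t/h.
B = 226.66 + 370.78 = 597.44 t/h.
N2 fraction in B = 370.78/597.44 = 0.621.

0.621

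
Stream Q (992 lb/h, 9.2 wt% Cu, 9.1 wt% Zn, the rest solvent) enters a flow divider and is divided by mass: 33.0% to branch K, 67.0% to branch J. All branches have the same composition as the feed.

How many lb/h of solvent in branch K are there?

Branch K total = 0.330×992 = 327.36 lb/h.
solvent in K = 0.817×327.36 = 267.45 lb/h.

267.5 lb/h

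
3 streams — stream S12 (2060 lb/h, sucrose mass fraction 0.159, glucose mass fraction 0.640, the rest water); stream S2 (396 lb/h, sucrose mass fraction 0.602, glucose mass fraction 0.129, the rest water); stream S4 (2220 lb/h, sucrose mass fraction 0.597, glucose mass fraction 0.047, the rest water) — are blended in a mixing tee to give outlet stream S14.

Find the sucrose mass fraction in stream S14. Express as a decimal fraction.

Total flow out = 2060 + 396 + 2220 = 4676 lb/h.
sucrose in = 2060×0.159 + 396×0.602 + 2220×0.597 = 1891.3 lb/h.
sucrose mass fraction in S14 = 1891.3/4676 = 0.404.

0.404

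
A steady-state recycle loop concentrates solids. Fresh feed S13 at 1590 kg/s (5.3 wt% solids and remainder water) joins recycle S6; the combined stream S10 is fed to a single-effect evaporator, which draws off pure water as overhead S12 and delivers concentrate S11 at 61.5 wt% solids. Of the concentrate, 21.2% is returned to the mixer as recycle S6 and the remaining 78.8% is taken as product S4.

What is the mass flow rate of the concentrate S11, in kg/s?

Overall solids balance (none leaves overhead): solids in fresh feed = solids in product, i.e. 1590×0.053 = (1−0.212)·S11·0.615.
S11 = 84.27/(0.615×0.788) = 173.89 kg/s.

173.9 kg/s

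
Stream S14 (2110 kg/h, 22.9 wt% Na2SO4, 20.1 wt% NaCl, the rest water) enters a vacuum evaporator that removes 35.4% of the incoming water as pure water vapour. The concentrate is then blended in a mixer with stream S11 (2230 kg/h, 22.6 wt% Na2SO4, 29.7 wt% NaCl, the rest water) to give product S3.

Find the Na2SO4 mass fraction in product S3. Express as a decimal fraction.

Vapour removed = 0.354×0.570×2110 = 425.76 kg/h; concentrate = 1684.2 kg/h.
Na2SO4 reaching the mixer = 483.19 (from concentrate) + 2230×0.226 = 987.17 kg/h.
Product flow = 1684.2 + 2230 = 3914.2 kg/h; Na2SO4 fraction = 0.252.

0.252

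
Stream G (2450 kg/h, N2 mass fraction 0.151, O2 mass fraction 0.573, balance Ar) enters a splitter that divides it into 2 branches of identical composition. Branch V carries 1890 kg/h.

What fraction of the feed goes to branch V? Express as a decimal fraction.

0.771

Fraction to V = 1890/2450 = 0.7714.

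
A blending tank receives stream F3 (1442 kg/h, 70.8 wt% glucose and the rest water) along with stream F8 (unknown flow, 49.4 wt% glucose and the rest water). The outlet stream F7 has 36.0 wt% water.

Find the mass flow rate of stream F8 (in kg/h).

671.6 kg/h

Let F8 be the unknown flow. Total out = 1442 + F8.
water balance: 421.06 + 0.506·F8 = 0.360·(1442 + F8)
(0.506 − 0.360)·F8 = 0.360×1442 − 421.06 = 98.056
F8 = 98.056 / 0.146 = 671.62 kg/h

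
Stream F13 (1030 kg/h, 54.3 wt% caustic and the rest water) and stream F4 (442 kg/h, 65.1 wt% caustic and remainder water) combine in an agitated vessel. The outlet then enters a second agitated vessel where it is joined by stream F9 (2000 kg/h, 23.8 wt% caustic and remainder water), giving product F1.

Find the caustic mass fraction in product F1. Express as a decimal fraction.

Overall, product flow = 3472 kg/h.
caustic in = 1030×0.543 + 442×0.651 + 2000×0.238 = 1323 kg/h.
caustic fraction in F1 = 0.381.

0.381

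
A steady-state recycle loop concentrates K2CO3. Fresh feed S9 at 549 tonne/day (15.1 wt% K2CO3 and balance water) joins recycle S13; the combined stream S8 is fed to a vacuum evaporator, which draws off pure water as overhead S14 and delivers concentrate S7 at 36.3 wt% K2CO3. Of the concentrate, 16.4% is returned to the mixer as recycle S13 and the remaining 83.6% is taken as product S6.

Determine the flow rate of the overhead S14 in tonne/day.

Overall K2CO3 balance (none leaves overhead): K2CO3 in fresh feed = K2CO3 in product, i.e. 549×0.151 = (1−0.164)·S7·0.363.
S7 = 82.899/(0.363×0.836) = 273.17 tonne/day.
Recycle S13 = 0.164×273.17 = 44.8 tonne/day.
Combined feed S8 = 549 + 44.8 = 593.8 tonne/day.
Overhead S14 = S8 − S7 = 593.8 − 273.17 = 320.63 tonne/day.

320.6 tonne/day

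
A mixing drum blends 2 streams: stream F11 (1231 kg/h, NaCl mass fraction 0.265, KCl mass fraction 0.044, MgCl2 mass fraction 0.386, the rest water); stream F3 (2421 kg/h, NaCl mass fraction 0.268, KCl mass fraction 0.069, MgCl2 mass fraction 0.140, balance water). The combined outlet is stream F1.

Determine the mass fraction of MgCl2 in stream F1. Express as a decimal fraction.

0.223

Total flow out = 1231 + 2421 = 3652 kg/h.
MgCl2 in = 1231×0.386 + 2421×0.140 = 814.11 kg/h.
MgCl2 mass fraction in F1 = 814.11/3652 = 0.223.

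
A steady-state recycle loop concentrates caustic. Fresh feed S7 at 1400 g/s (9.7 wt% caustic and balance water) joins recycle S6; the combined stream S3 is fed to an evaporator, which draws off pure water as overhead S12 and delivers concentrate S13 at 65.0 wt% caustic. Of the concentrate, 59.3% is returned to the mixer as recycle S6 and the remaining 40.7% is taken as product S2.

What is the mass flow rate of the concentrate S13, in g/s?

513.3 g/s

Overall caustic balance (none leaves overhead): caustic in fresh feed = caustic in product, i.e. 1400×0.097 = (1−0.593)·S13·0.650.
S13 = 135.8/(0.650×0.407) = 513.32 g/s.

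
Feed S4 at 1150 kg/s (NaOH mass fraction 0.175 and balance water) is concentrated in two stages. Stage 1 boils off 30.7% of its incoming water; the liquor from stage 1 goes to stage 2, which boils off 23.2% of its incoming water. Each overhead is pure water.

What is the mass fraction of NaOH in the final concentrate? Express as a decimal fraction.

0.285

water in feed = 1150×0.825 = 948.75 kg/s.
After stage 1: water left = (1−0.307)×948.75 = 657.48; stream total = 858.73 kg/s.
After stage 2: water left = (1−0.232)×657.48 = 504.95; final concentrate = 706.2 kg/s.
NaOH fraction = 201.25/706.2 = 0.285.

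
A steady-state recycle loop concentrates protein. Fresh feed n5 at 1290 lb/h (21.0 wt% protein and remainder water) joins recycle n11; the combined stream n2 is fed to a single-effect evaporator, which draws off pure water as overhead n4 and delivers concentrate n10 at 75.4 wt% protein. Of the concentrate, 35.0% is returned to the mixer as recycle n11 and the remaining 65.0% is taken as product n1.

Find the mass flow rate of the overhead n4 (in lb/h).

930.7 lb/h

Overall protein balance (none leaves overhead): protein in fresh feed = protein in product, i.e. 1290×0.210 = (1−0.350)·n10·0.754.
n10 = 270.9/(0.754×0.650) = 552.74 lb/h.
Recycle n11 = 0.350×552.74 = 193.46 lb/h.
Combined feed n2 = 1290 + 193.46 = 1483.5 lb/h.
Overhead n4 = n2 − n10 = 1483.5 − 552.74 = 930.72 lb/h.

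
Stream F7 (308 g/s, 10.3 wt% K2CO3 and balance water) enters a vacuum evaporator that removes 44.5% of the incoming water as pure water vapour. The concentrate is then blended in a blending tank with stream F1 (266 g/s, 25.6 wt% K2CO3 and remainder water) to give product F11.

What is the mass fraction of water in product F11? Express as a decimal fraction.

Vapour removed = 0.445×0.897×308 = 122.94 g/s; concentrate = 185.06 g/s.
water reaching the mixer = 153.33 (from concentrate) + 266×0.744 = 351.24 g/s.
Product flow = 185.06 + 266 = 451.06 g/s; water fraction = 0.779.

0.779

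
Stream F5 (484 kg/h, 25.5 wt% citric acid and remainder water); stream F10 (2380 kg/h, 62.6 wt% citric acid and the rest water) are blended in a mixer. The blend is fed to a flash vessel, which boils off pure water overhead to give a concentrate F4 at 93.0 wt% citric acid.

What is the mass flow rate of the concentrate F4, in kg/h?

citric acid entering = 484×0.255 + 2380×0.626 = 1613.3 kg/h.
All citric acid reports to F4, so F4 = 1613.3/0.930 = 1734.7 kg/h.

1735 kg/h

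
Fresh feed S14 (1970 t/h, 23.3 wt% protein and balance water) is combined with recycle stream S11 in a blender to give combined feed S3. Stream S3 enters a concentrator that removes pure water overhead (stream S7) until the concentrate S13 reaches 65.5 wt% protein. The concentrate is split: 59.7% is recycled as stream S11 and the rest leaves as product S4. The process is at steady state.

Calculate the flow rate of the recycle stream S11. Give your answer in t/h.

1038 t/h

Overall protein balance (none leaves overhead): protein in fresh feed = protein in product, i.e. 1970×0.233 = (1−0.597)·S13·0.655.
S13 = 459.01/(0.655×0.403) = 1738.9 t/h.
Recycle S11 = 0.597×1738.9 = 1038.1 t/h.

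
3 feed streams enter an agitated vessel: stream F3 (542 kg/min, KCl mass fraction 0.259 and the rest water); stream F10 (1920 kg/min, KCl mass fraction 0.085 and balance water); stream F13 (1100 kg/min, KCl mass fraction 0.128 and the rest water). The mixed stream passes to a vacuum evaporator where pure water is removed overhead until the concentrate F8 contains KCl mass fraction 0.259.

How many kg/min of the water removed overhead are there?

KCl entering = 542×0.259 + 1920×0.085 + 1100×0.128 = 444.38 kg/min.
All KCl reports to F8, so F8 = 444.38/0.259 = 1715.7 kg/min.
Total feed = 3562 kg/min; overhead = 3562 − 1715.7 = 1846.3 kg/min.

1846 kg/min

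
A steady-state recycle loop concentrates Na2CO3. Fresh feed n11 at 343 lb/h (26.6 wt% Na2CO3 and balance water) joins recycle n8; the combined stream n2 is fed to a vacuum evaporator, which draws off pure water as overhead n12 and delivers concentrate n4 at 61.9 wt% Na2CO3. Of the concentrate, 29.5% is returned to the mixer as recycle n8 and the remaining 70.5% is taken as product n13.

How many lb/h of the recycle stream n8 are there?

61.68 lb/h

Overall Na2CO3 balance (none leaves overhead): Na2CO3 in fresh feed = Na2CO3 in product, i.e. 343×0.266 = (1−0.295)·n4·0.619.
n4 = 91.238/(0.619×0.705) = 209.07 lb/h.
Recycle n8 = 0.295×209.07 = 61.676 lb/h.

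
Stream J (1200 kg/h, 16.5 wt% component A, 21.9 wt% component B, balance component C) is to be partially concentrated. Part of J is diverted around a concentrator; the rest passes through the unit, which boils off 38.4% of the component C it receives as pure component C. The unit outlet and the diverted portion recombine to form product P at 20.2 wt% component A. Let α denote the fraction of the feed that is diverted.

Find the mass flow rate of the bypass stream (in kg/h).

All 1200×0.165 = 198 kg/h of component A reaches P, so P = 198/0.202 = 980.2 kg/h and vapour = 219.8 kg/h.
The evaporator receives (1−α)·1200 of feed at 0.616 component C and removes 0.384 of that component C:
0.384×0.616×(1−α)×1200 = 219.8
(1−α) = 219.8/283.85 = 0.7744;  α = 0.2256.
Bypass flow = 0.2256×1200 = 270.78 kg/h.

270.8 kg/h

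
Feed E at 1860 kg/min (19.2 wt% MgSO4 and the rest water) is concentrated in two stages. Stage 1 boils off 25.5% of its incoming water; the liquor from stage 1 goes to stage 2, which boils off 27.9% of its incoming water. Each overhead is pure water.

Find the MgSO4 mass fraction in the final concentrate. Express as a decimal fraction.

water in feed = 1860×0.808 = 1502.9 kg/min.
After stage 1: water left = (1−0.255)×1502.9 = 1119.6; stream total = 1476.8 kg/min.
After stage 2: water left = (1−0.279)×1119.6 = 807.26; final concentrate = 1164.4 kg/min.
MgSO4 fraction = 357.12/1164.4 = 0.307.

0.307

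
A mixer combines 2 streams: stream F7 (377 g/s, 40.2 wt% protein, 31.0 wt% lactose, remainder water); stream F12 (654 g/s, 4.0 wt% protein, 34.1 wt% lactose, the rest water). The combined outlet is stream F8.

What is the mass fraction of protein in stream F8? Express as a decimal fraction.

0.172

Total flow out = 377 + 654 = 1031 g/s.
protein in = 377×0.402 + 654×0.040 = 177.71 g/s.
protein mass fraction in F8 = 177.71/1031 = 0.172.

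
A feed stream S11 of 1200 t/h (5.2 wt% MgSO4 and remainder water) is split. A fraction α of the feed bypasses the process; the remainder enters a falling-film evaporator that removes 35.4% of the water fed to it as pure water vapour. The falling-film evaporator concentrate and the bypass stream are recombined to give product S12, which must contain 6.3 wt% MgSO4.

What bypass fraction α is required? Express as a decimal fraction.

All 1200×0.052 = 62.4 t/h of MgSO4 reaches S12, so S12 = 62.4/0.063 = 990.48 t/h and vapour = 209.52 t/h.
The evaporator receives (1−α)·1200 of feed at 0.948 water and removes 0.354 of that water:
0.354×0.948×(1−α)×1200 = 209.52
(1−α) = 209.52/402.71 = 0.5203;  α = 0.4797.

0.480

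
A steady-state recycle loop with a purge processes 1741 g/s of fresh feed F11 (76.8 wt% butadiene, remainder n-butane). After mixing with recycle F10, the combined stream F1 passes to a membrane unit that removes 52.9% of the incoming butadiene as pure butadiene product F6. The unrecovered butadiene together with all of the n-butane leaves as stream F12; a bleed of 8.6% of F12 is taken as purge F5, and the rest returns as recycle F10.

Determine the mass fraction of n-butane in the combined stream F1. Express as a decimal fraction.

0.6667

n-butane enters only via F11 and leaves only via the purge: 1741×0.232 = 0.086×(n-butane in F12), and the membrane unit passes all n-butane, so n-butane in F1 = n-butane in F12 = 4696.7 g/s.
butadiene in F1: m_A = 1741×0.768 + (1−0.086)·(1−0.529)·m_A, so m_A = 1337.1/0.5695 = 2347.8 g/s.
F1 = 2347.8 + 4696.7 = 7044.5 g/s.
n-butane fraction in F1 = 4696.7/7044.5 = 0.6667.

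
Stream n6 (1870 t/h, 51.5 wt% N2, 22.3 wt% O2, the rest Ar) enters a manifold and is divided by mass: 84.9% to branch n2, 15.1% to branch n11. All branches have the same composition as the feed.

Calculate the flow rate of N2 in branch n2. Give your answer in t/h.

Branch n2 total = 0.849×1870 = 1587.6 t/h.
N2 in n2 = 0.515×1587.6 = 817.63 t/h.

817.6 t/h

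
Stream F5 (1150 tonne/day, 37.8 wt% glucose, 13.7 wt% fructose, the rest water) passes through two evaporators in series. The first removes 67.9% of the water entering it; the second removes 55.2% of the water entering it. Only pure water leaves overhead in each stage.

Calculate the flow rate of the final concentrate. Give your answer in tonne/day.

672.5 tonne/day

water in feed = 1150×0.485 = 557.75 tonne/day.
After stage 1: water left = (1−0.679)×557.75 = 179.04; stream total = 771.29 tonne/day.
After stage 2: water left = (1−0.552)×179.04 = 80.209; final concentrate = 672.46 tonne/day.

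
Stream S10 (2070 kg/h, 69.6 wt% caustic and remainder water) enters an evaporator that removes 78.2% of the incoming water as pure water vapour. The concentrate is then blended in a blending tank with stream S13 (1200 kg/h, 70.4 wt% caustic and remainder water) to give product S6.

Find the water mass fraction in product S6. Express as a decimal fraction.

Vapour removed = 0.782×0.304×2070 = 492.1 kg/h; concentrate = 1577.9 kg/h.
water reaching the mixer = 137.18 (from concentrate) + 1200×0.296 = 492.38 kg/h.
Product flow = 1577.9 + 1200 = 2777.9 kg/h; water fraction = 0.177.

0.177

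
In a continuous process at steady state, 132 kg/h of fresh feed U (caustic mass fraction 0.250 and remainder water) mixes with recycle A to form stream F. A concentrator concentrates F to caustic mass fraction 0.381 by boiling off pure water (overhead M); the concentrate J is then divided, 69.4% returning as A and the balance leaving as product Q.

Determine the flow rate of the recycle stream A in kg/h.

Overall caustic balance (none leaves overhead): caustic in fresh feed = caustic in product, i.e. 132×0.250 = (1−0.694)·J·0.381.
J = 33/(0.381×0.306) = 283.05 kg/h.
Recycle A = 0.694×283.05 = 196.44 kg/h.

196.4 kg/h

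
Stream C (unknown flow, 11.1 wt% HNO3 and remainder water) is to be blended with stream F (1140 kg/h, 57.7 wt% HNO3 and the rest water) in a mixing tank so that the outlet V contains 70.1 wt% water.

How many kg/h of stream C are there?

1686 kg/h

Let C be the unknown flow. Total out = 1140 + C.
water balance: 482.22 + 0.889·C = 0.701·(1140 + C)
(0.889 − 0.701)·C = 0.701×1140 − 482.22 = 316.92
C = 316.92 / 0.188 = 1685.7 kg/h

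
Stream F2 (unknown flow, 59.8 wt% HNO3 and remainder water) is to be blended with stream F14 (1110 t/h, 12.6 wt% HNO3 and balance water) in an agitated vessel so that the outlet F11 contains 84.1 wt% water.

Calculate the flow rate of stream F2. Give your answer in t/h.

83.44 t/h

Let F2 be the unknown flow. Total out = 1110 + F2.
water balance: 970.14 + 0.402·F2 = 0.841·(1110 + F2)
(0.402 − 0.841)·F2 = 0.841×1110 − 970.14 = -36.63
F2 = -36.63 / -0.439 = 83.44 t/h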